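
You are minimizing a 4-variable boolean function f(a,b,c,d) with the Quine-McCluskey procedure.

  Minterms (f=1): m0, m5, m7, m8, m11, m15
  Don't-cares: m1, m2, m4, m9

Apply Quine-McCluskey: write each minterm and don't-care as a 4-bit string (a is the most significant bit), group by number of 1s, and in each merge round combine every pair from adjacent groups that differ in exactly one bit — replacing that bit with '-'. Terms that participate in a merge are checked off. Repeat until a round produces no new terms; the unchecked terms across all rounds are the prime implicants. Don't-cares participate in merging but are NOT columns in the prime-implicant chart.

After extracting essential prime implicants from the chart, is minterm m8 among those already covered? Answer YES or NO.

YES

Round 0: 0000✓ 0001✓ 0010✓ 0100✓ 0101✓ 0111✓ 1000✓ 1001✓ 1011✓ 1111✓
Round 1: -000✓ -001✓ -111 0-00✓ 0-01✓ 00-0 000-✓ 01-1 010-✓ 1-11 10-1 100-✓
Round 2: -00- 0-0-
PIs = {-00-, -111, 0-0-, 00-0, 01-1, 1-11, 10-1}
Coverage chart:
  m0: -00-,0-0-,00-0
  m5: 0-0-,01-1
  m7: -111,01-1
  m8: -00- ←essential
  m11: 1-11,10-1
  m15: -111,1-11
Essential: -00-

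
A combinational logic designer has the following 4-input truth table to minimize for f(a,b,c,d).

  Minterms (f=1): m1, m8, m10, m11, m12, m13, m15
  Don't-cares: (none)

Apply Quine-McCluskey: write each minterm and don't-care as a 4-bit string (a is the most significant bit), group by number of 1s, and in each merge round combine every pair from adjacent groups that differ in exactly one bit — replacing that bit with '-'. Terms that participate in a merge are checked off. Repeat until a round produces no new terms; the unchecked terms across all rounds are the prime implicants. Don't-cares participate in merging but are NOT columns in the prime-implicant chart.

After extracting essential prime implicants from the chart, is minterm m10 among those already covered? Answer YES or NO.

[col 0] 0001, 1000*, 1010*, 1011*, 1100*, 1101*, 1111*
[col 1] 1-00, 1-11, 10-0, 101-, 11-1, 110-
Prime implicants: 0001, 1-00, 1-11, 10-0, 101-, 11-1, 110-
PI chart (minterm → PIs covering it):
  1 | 0001  (sole → essential)
  8 | 1-00,10-0
  10 | 10-0,101-
  11 | 1-11,101-
  12 | 1-00,110-
  13 | 11-1,110-
  15 | 1-11,11-1
Essential prime implicants: 0001

NO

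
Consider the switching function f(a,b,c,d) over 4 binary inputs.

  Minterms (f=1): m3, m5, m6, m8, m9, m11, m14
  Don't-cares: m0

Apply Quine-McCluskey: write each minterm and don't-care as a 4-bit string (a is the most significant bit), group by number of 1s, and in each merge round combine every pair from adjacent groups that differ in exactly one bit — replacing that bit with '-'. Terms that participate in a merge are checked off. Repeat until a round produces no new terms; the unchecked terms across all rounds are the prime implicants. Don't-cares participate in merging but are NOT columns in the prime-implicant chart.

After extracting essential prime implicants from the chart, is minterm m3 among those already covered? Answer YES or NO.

YES

Round 0: 0000✓ 0011✓ 0101 0110✓ 1000✓ 1001✓ 1011✓ 1110✓
Round 1: -000 -011 -110 10-1 100-
PIs = {-000, -011, -110, 0101, 10-1, 100-}
Coverage chart:
  m3: -011 ←essential
  m5: 0101 ←essential
  m6: -110 ←essential
  m8: -000,100-
  m9: 10-1,100-
  m11: -011,10-1
  m14: -110 ←essential
Essential: -011, -110, 0101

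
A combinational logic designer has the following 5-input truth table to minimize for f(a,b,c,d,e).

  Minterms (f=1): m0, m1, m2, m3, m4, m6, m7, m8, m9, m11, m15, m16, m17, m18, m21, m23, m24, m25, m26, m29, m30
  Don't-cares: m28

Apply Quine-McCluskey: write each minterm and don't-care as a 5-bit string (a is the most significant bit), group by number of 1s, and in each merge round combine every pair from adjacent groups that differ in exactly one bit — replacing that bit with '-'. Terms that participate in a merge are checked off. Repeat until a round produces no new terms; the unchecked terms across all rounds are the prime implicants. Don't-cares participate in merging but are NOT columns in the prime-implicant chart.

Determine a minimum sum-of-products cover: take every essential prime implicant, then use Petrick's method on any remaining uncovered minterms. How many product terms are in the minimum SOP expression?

7

[col 0] 00000*, 00001*, 00010*, 00011*, 00100*, 00110*, 00111*, 01000*, 01001*, 01011*, 01111*, 10000*, 10001*, 10010*, 10101*, 10111*, 11000*, 11001*, 11010*, 11100*, 11101*, 11110*
[col 1] -0000*, -0001*, -0010*, -0111, -1000*, -1001*, 0-000*, 0-001*, 0-011*, 0-111*, 00-00*, 00-10*, 00-11*, 000-0*, 000-1*, 0000-*, 0001-*, 001-0*, 0011-*, 01-11*, 010-1*, 0100-*, 1-000*, 1-001*, 1-010*, 1-101*, 10-01*, 100-0*, 1000-*, 101-1, 11-00*, 11-01*, 11-10*, 110-0*, 1100-*, 111-0*, 1110-*
[col 2] --000*, --001*, -00-0, -000-*, -100-*, 0--11, 0-0-1, 0-00-*, 00--0, 00-1-, 000--, 1--01, 1-0-0, 1-00-*, 11--0, 11-0-
[col 3] --00-
Prime implicants: --00-, -00-0, -0111, 0--11, 0-0-1, 00--0, 00-1-, 000--, 1--01, 1-0-0, 101-1, 11--0, 11-0-
PI chart (minterm → PIs covering it):
  0 | --00-,-00-0,00--0,000--
  1 | --00-,0-0-1,000--
  2 | -00-0,00--0,00-1-,000--
  3 | 0--11,0-0-1,00-1-,000--
  4 | 00--0  (sole → essential)
  6 | 00--0,00-1-
  7 | -0111,0--11,00-1-
  8 | --00-  (sole → essential)
  9 | --00-,0-0-1
  11 | 0--11,0-0-1
  15 | 0--11  (sole → essential)
  16 | --00-,-00-0,1-0-0
  17 | --00-,1--01
  18 | -00-0,1-0-0
  21 | 1--01,101-1
  23 | -0111,101-1
  24 | --00-,1-0-0,11--0,11-0-
  25 | --00-,1--01,11-0-
  26 | 1-0-0,11--0
  29 | 1--01,11-0-
  30 | 11--0  (sole → essential)
Essential prime implicants: --00-, 0--11, 00--0, 11--0
Petrick residual → -00-0, -0111, 1--01
Minimum SOP uses 7 PIs: c'd' + b'c'e' + b'cde + a'de + a'b'e' + ad'e + abe'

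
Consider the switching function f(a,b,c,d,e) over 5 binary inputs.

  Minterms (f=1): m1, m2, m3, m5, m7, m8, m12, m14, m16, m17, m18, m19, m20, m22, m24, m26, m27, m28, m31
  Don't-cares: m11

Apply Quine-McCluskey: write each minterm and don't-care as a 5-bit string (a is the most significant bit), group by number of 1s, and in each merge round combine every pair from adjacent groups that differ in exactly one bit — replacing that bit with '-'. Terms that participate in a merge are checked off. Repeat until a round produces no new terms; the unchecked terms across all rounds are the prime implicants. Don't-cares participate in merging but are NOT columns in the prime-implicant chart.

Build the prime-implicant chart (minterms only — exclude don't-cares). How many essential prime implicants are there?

6

Round 0: 00001✓ 00010✓ 00011✓ 00101✓ 00111✓ 01000✓ 01011✓ 01100✓ 01110✓ 10000✓ 10001✓ 10010✓ 10011✓ 10100✓ 10110✓ 11000✓ 11010✓ 11011✓ 11100✓ 11111✓
Round 1: -0001✓ -0010✓ -0011✓ -1000✓ -1011✓ -1100✓ 0-011✓ 00-01✓ 00-11✓ 000-1✓ 0001-✓ 001-1✓ 01-00✓ 011-0 1-000✓ 1-010✓ 1-011✓ 1-100✓ 10-00✓ 10-10✓ 100-0✓ 100-1✓ 1000-✓ 1001-✓ 101-0✓ 11-00✓ 11-11 110-0✓ 1101-✓
Round 2: --011 -00-1 -001- -1-00 00--1 1--00 1-0-0 1-01- 10--0 100--
PIs = {--011, -00-1, -001-, -1-00, 00--1, 011-0, 1--00, 1-0-0, 1-01-, 10--0, 100--, 11-11}
Coverage chart:
  m1: -00-1,00--1
  m2: -001- ←essential
  m3: --011,-00-1,-001-,00--1
  m5: 00--1 ←essential
  m7: 00--1 ←essential
  m8: -1-00 ←essential
  m12: -1-00,011-0
  m14: 011-0 ←essential
  m16: 1--00,1-0-0,10--0,100--
  m17: -00-1,100--
  m18: -001-,1-0-0,1-01-,10--0,100--
  m19: --011,-00-1,-001-,1-01-,100--
  m20: 1--00,10--0
  m22: 10--0 ←essential
  m24: -1-00,1--00,1-0-0
  m26: 1-0-0,1-01-
  m27: --011,1-01-,11-11
  m28: -1-00,1--00
  m31: 11-11 ←essential
Essential: -001-, -1-00, 00--1, 011-0, 10--0, 11-11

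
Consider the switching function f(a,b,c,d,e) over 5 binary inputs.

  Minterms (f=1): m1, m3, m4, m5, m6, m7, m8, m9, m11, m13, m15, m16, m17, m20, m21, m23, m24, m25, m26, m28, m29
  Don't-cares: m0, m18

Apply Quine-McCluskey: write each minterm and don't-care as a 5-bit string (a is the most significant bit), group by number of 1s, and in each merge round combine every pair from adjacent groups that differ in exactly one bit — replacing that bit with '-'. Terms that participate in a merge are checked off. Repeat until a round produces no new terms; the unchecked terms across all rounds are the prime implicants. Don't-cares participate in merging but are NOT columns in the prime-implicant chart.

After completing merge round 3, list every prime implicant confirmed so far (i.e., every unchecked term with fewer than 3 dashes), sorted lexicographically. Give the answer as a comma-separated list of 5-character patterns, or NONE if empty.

[col 0] 00000*, 00001*, 00011*, 00100*, 00101*, 00110*, 00111*, 01000*, 01001*, 01011*, 01101*, 01111*, 10000*, 10001*, 10010*, 10100*, 10101*, 10111*, 11000*, 11001*, 11010*, 11100*, 11101*
[col 1] -0000*, -0001*, -0100*, -0101*, -0111*, -1000*, -1001*, -1101*, 0-000*, 0-001*, 0-011*, 0-101*, 0-111*, 00-00*, 00-01*, 00-11*, 000-1*, 0000-*, 001-0*, 001-1*, 0010-*, 0011-*, 01-01*, 01-11*, 010-1*, 0100-*, 011-1*, 1-000*, 1-001*, 1-010*, 1-100*, 1-101*, 10-00*, 10-01*, 100-0*, 1000-*, 101-1*, 1010-*, 11-00*, 11-01*, 110-0*, 1100-*, 1110-*
[col 2] --000*, --001*, --101*, -0-00*, -0-01*, -000-*, -01-1, -010-*, -1-01*, -100-*, 0--01*, 0--11*, 0-0-1*, 0-00-*, 0-1-1*, 00--1*, 00-0-*, 001--, 01--1*, 1--00*, 1--01*, 1-0-0, 1-00-*, 1-10-*, 10-0-*, 11-0-*
[col 3] ---01, --00-, -0-0-, 0---1, 1--0-
Prime implicants: ---01, --00-, -0-0-, -01-1, 0---1, 001--, 1--0-, 1-0-0

-01-1, 001--, 1-0-0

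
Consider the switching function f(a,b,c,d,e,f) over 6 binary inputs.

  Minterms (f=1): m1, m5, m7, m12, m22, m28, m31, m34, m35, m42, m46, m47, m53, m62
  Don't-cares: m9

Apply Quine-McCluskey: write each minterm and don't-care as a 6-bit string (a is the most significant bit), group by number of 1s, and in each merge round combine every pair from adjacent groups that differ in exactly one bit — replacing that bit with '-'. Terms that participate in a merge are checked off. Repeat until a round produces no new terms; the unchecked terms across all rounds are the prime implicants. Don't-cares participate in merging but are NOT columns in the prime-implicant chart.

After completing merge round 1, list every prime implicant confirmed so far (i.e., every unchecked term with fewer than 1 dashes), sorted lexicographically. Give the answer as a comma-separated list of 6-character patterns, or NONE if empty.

010110, 011111, 110101

[col 0] 000001*, 000101*, 000111*, 001001*, 001100*, 010110, 011100*, 011111, 100010*, 100011*, 101010*, 101110*, 101111*, 110101, 111110*
[col 1] 0-1100, 00-001, 000-01, 0001-1, 1-1110, 10-010, 10001-, 101-10, 10111-
Prime implicants: 0-1100, 00-001, 000-01, 0001-1, 010110, 011111, 1-1110, 10-010, 10001-, 101-10, 10111-, 110101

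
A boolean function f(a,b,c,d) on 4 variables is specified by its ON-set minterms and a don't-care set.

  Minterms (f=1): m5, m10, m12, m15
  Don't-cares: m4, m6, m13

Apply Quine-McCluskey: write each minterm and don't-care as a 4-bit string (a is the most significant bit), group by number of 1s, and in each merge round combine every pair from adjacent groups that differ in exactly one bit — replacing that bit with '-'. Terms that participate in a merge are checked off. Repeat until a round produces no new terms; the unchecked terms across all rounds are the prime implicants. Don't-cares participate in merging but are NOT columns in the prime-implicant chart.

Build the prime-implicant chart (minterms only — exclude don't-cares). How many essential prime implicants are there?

size-2^0 implicants → 0100(✓)  0101(✓)  0110(✓)  1010  1100(✓)  1101(✓)  1111(✓)
size-2^1 implicants → -100(✓)  -101(✓)  01-0  010-(✓)  11-1  110-(✓)
size-2^2 implicants → -10-
Unchecked terms (primes): -10-, 01-0, 1010, 11-1
Minterm coverage:
  m5 ⊆ -10- [E]
  m10 ⊆ 1010 [E]
  m12 ⊆ -10- [E]
  m15 ⊆ 11-1 [E]
E = {-10-, 1010, 11-1}

3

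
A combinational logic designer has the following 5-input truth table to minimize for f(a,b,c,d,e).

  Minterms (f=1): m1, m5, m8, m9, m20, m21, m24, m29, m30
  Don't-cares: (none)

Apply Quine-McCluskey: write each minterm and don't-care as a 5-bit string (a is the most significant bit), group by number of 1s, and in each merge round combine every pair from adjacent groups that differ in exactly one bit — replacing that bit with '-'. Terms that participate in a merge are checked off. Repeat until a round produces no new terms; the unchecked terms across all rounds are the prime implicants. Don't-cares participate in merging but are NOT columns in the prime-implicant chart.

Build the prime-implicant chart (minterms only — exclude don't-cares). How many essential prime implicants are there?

4

[col 0] 00001*, 00101*, 01000*, 01001*, 10100*, 10101*, 11000*, 11101*, 11110
[col 1] -0101, -1000, 0-001, 00-01, 0100-, 1-101, 1010-
Prime implicants: -0101, -1000, 0-001, 00-01, 0100-, 1-101, 1010-, 11110
PI chart (minterm → PIs covering it):
  1 | 0-001,00-01
  5 | -0101,00-01
  8 | -1000,0100-
  9 | 0-001,0100-
  20 | 1010-  (sole → essential)
  21 | -0101,1-101,1010-
  24 | -1000  (sole → essential)
  29 | 1-101  (sole → essential)
  30 | 11110  (sole → essential)
Essential prime implicants: -1000, 1-101, 1010-, 11110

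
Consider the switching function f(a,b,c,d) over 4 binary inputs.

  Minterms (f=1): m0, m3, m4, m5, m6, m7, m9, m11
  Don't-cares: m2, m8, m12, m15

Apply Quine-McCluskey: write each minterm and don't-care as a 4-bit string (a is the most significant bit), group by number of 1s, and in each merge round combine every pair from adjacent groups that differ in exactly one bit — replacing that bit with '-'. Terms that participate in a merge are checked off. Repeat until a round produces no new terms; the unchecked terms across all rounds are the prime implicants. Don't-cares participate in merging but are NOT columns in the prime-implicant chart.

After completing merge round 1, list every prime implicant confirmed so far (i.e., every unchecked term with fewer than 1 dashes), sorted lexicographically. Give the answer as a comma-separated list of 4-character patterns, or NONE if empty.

[col 0] 0000*, 0010*, 0011*, 0100*, 0101*, 0110*, 0111*, 1000*, 1001*, 1011*, 1100*, 1111*
[col 1] -000*, -011*, -100*, -111*, 0-00*, 0-10*, 0-11*, 00-0*, 001-*, 01-0*, 01-1*, 010-*, 011-*, 1-00*, 1-11*, 10-1, 100-
[col 2] --00, --11, 0--0, 0-1-, 01--
Prime implicants: --00, --11, 0--0, 0-1-, 01--, 10-1, 100-

NONE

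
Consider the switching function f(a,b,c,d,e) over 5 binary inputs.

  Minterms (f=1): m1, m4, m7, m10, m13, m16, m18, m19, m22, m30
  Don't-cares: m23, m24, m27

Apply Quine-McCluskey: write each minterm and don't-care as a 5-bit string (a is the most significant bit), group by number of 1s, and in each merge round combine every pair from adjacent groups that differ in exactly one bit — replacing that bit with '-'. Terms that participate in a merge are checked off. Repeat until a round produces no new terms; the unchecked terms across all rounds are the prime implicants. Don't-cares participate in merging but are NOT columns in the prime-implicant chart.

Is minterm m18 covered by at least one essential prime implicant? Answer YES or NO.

[col 0] 00001, 00100, 00111*, 01010, 01101, 10000*, 10010*, 10011*, 10110*, 10111*, 11000*, 11011*, 11110*
[col 1] -0111, 1-000, 1-011, 1-110, 10-10*, 10-11*, 100-0, 1001-*, 1011-*
[col 2] 10-1-
Prime implicants: -0111, 00001, 00100, 01010, 01101, 1-000, 1-011, 1-110, 10-1-, 100-0
PI chart (minterm → PIs covering it):
  1 | 00001  (sole → essential)
  4 | 00100  (sole → essential)
  7 | -0111  (sole → essential)
  10 | 01010  (sole → essential)
  13 | 01101  (sole → essential)
  16 | 1-000,100-0
  18 | 10-1-,100-0
  19 | 1-011,10-1-
  22 | 1-110,10-1-
  30 | 1-110  (sole → essential)
Essential prime implicants: -0111, 00001, 00100, 01010, 01101, 1-110

NO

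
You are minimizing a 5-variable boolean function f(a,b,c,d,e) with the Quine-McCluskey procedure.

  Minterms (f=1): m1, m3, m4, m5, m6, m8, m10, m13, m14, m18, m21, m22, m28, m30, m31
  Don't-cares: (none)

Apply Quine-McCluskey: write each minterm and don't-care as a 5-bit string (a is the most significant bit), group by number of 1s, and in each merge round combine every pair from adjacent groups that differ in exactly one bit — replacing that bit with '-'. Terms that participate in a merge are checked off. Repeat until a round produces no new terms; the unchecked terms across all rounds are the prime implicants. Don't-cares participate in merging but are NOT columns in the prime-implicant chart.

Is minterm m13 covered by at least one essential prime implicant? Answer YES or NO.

Round 0: 00001✓ 00011✓ 00100✓ 00101✓ 00110✓ 01000✓ 01010✓ 01101✓ 01110✓ 10010✓ 10101✓ 10110✓ 11100✓ 11110✓ 11111✓
Round 1: -0101 -0110✓ -1110✓ 0-101 0-110✓ 00-01 000-1 001-0 0010- 01-10 010-0 1-110✓ 10-10 111-0 1111-
Round 2: --110
PIs = {--110, -0101, 0-101, 00-01, 000-1, 001-0, 0010-, 01-10, 010-0, 10-10, 111-0, 1111-}
Coverage chart:
  m1: 00-01,000-1
  m3: 000-1 ←essential
  m4: 001-0,0010-
  m5: -0101,0-101,00-01,0010-
  m6: --110,001-0
  m8: 010-0 ←essential
  m10: 01-10,010-0
  m13: 0-101 ←essential
  m14: --110,01-10
  m18: 10-10 ←essential
  m21: -0101 ←essential
  m22: --110,10-10
  m28: 111-0 ←essential
  m30: --110,111-0,1111-
  m31: 1111- ←essential
Essential: -0101, 0-101, 000-1, 010-0, 10-10, 111-0, 1111-

YES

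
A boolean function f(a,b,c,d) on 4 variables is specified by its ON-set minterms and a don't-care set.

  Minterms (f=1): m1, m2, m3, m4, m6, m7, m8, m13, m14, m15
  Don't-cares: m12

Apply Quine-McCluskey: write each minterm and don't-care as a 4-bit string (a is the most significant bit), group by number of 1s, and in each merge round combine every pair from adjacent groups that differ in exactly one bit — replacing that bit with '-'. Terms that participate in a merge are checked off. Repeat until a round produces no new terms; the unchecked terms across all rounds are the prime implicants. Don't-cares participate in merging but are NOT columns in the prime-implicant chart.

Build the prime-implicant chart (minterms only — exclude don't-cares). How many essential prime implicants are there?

5

Round 0: 0001✓ 0010✓ 0011✓ 0100✓ 0110✓ 0111✓ 1000✓ 1100✓ 1101✓ 1110✓ 1111✓
Round 1: -100✓ -110✓ -111✓ 0-10✓ 0-11✓ 00-1 001-✓ 01-0✓ 011-✓ 1-00 11-0✓ 11-1✓ 110-✓ 111-✓
Round 2: -1-0 -11- 0-1- 11--
PIs = {-1-0, -11-, 0-1-, 00-1, 1-00, 11--}
Coverage chart:
  m1: 00-1 ←essential
  m2: 0-1- ←essential
  m3: 0-1-,00-1
  m4: -1-0 ←essential
  m6: -1-0,-11-,0-1-
  m7: -11-,0-1-
  m8: 1-00 ←essential
  m13: 11-- ←essential
  m14: -1-0,-11-,11--
  m15: -11-,11--
Essential: -1-0, 0-1-, 00-1, 1-00, 11--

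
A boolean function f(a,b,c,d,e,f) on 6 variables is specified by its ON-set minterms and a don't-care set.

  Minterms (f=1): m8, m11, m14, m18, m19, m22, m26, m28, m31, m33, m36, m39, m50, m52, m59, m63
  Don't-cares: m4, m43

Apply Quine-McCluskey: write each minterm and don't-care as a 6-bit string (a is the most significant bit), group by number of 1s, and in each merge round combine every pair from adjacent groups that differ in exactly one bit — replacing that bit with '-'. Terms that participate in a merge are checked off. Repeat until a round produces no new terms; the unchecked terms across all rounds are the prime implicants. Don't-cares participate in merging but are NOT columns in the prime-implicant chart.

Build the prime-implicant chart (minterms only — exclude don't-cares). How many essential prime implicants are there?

Round 0: 000100✓ 001000 001011✓ 001110 010010✓ 010011✓ 010110✓ 011010✓ 011100 011111✓ 100001 100100✓ 100111 101011✓ 110010✓ 110100✓ 111011✓ 111111✓
Round 1: -00100 -01011 -10010 -11111 01-010 010-10 01001- 1-0100 1-1011 111-11
PIs = {-00100, -01011, -10010, -11111, 001000, 001110, 01-010, 010-10, 01001-, 011100, 1-0100, 1-1011, 100001, 100111, 111-11}
Coverage chart:
  m8: 001000 ←essential
  m11: -01011 ←essential
  m14: 001110 ←essential
  m18: -10010,01-010,010-10,01001-
  m19: 01001- ←essential
  m22: 010-10 ←essential
  m26: 01-010 ←essential
  m28: 011100 ←essential
  m31: -11111 ←essential
  m33: 100001 ←essential
  m36: -00100,1-0100
  m39: 100111 ←essential
  m50: -10010 ←essential
  m52: 1-0100 ←essential
  m59: 1-1011,111-11
  m63: -11111,111-11
Essential: -01011, -10010, -11111, 001000, 001110, 01-010, 010-10, 01001-, 011100, 1-0100, 100001, 100111

12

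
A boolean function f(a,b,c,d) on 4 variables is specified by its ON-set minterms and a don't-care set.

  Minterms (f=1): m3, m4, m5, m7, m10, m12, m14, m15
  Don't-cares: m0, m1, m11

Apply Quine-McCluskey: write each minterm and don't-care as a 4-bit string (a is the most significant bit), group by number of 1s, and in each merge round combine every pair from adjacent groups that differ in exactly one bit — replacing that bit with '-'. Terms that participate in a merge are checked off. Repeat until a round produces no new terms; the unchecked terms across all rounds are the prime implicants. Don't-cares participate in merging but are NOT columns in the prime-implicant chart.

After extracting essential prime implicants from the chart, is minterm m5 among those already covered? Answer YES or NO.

Round 0: 0000✓ 0001✓ 0011✓ 0100✓ 0101✓ 0111✓ 1010✓ 1011✓ 1100✓ 1110✓ 1111✓
Round 1: -011✓ -100 -111✓ 0-00✓ 0-01✓ 0-11✓ 00-1✓ 000-✓ 01-1✓ 010-✓ 1-10✓ 1-11✓ 101-✓ 11-0 111-✓
Round 2: --11 0--1 0-0- 1-1-
PIs = {--11, -100, 0--1, 0-0-, 1-1-, 11-0}
Coverage chart:
  m3: --11,0--1
  m4: -100,0-0-
  m5: 0--1,0-0-
  m7: --11,0--1
  m10: 1-1- ←essential
  m12: -100,11-0
  m14: 1-1-,11-0
  m15: --11,1-1-
Essential: 1-1-

NO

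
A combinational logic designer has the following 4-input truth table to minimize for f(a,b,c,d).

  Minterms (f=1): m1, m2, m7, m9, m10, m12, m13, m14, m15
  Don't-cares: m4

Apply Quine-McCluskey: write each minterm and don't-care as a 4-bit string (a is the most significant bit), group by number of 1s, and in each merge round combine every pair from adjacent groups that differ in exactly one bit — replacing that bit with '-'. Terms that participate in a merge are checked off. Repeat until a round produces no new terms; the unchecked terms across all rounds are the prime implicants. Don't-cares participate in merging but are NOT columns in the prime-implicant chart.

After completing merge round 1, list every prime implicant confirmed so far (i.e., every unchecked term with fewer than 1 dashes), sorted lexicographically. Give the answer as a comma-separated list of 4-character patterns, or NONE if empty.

[col 0] 0001*, 0010*, 0100*, 0111*, 1001*, 1010*, 1100*, 1101*, 1110*, 1111*
[col 1] -001, -010, -100, -111, 1-01, 1-10, 11-0*, 11-1*, 110-*, 111-*
[col 2] 11--
Prime implicants: -001, -010, -100, -111, 1-01, 1-10, 11--

NONE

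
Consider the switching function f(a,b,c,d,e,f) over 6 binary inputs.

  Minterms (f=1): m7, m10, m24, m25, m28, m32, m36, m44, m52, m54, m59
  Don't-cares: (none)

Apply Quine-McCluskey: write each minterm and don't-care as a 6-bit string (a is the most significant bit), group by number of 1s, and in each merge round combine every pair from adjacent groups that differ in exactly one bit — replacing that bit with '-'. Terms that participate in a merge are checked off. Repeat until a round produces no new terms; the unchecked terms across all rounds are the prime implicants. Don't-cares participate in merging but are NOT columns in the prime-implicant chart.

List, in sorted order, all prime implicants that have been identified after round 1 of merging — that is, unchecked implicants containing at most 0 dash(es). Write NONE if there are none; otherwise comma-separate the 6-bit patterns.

000111, 001010, 111011

Round 0: 000111 001010 011000✓ 011001✓ 011100✓ 100000✓ 100100✓ 101100✓ 110100✓ 110110✓ 111011
Round 1: 011-00 01100- 1-0100 10-100 100-00 1101-0
PIs = {000111, 001010, 011-00, 01100-, 1-0100, 10-100, 100-00, 1101-0, 111011}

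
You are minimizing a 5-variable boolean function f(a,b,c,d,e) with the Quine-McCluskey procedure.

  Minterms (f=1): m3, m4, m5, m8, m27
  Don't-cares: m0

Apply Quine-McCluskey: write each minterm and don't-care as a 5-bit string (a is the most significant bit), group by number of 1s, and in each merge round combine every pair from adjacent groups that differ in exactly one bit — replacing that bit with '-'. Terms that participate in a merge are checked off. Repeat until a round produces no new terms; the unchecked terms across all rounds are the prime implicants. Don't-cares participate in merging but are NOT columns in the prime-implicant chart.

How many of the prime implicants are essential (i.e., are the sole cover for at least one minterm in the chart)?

[col 0] 00000*, 00011, 00100*, 00101*, 01000*, 11011
[col 1] 0-000, 00-00, 0010-
Prime implicants: 0-000, 00-00, 00011, 0010-, 11011
PI chart (minterm → PIs covering it):
  3 | 00011  (sole → essential)
  4 | 00-00,0010-
  5 | 0010-  (sole → essential)
  8 | 0-000  (sole → essential)
  27 | 11011  (sole → essential)
Essential prime implicants: 0-000, 00011, 0010-, 11011

4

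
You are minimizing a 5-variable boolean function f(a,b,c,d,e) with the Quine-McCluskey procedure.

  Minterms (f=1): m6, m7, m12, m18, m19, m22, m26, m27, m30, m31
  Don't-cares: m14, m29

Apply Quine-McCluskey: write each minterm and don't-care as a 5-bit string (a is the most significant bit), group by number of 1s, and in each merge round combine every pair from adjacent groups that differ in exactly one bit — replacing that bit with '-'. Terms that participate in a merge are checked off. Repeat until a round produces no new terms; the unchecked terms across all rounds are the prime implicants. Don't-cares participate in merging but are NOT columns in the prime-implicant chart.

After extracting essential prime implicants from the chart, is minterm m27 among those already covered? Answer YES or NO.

YES

size-2^0 implicants → 00110(✓)  00111(✓)  01100(✓)  01110(✓)  10010(✓)  10011(✓)  10110(✓)  11010(✓)  11011(✓)  11101(✓)  11110(✓)  11111(✓)
size-2^1 implicants → -0110(✓)  -1110(✓)  0-110(✓)  0011-  011-0  1-010(✓)  1-011(✓)  1-110(✓)  10-10(✓)  1001-(✓)  11-10(✓)  11-11(✓)  1101-(✓)  111-1  1111-(✓)
size-2^2 implicants → --110  1--10  1-01-  11-1-
Unchecked terms (primes): --110, 0011-, 011-0, 1--10, 1-01-, 11-1-, 111-1
Minterm coverage:
  m6 ⊆ --110,0011-
  m7 ⊆ 0011- [E]
  m12 ⊆ 011-0 [E]
  m18 ⊆ 1--10,1-01-
  m19 ⊆ 1-01- [E]
  m22 ⊆ --110,1--10
  m26 ⊆ 1--10,1-01-,11-1-
  m27 ⊆ 1-01-,11-1-
  m30 ⊆ --110,1--10,11-1-
  m31 ⊆ 11-1-,111-1
E = {0011-, 011-0, 1-01-}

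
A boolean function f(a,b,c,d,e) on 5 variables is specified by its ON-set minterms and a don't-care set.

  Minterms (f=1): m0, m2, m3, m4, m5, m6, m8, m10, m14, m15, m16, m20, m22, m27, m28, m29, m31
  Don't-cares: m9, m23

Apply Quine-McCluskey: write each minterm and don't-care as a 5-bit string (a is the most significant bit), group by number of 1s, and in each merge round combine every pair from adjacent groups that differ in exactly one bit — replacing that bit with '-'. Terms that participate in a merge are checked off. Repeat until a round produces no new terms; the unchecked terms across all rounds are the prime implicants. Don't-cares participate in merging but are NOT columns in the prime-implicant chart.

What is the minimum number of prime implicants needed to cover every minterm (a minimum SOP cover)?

[col 0] 00000*, 00010*, 00011*, 00100*, 00101*, 00110*, 01000*, 01001*, 01010*, 01110*, 01111*, 10000*, 10100*, 10110*, 10111*, 11011*, 11100*, 11101*, 11111*
[col 1] -0000*, -0100*, -0110*, -1111, 0-000*, 0-010*, 0-110*, 00-00*, 00-10*, 000-0*, 0001-, 001-0*, 0010-, 01-10*, 010-0*, 0100-, 0111-, 1-100, 1-111, 10-00*, 101-0*, 1011-, 11-11, 111-1, 1110-
[col 2] -0-00, -01-0, 0--10, 0-0-0, 00--0
Prime implicants: -0-00, -01-0, -1111, 0--10, 0-0-0, 00--0, 0001-, 0010-, 0100-, 0111-, 1-100, 1-111, 1011-, 11-11, 111-1, 1110-
PI chart (minterm → PIs covering it):
  0 | -0-00,0-0-0,00--0
  2 | 0--10,0-0-0,00--0,0001-
  3 | 0001-  (sole → essential)
  4 | -0-00,-01-0,00--0,0010-
  5 | 0010-  (sole → essential)
  6 | -01-0,0--10,00--0
  8 | 0-0-0,0100-
  10 | 0--10,0-0-0
  14 | 0--10,0111-
  15 | -1111,0111-
  16 | -0-00  (sole → essential)
  20 | -0-00,-01-0,1-100
  22 | -01-0,1011-
  27 | 11-11  (sole → essential)
  28 | 1-100,1110-
  29 | 111-1,1110-
  31 | -1111,1-111,11-11,111-1
Essential prime implicants: -0-00, 0001-, 0010-, 11-11
Petrick residual → -01-0, 0-0-0, 0111-, 1110-
Minimum SOP uses 8 PIs: b'd'e' + b'ce' + a'c'e' + a'b'c'd + a'b'cd' + a'bcd + abde + abcd'

8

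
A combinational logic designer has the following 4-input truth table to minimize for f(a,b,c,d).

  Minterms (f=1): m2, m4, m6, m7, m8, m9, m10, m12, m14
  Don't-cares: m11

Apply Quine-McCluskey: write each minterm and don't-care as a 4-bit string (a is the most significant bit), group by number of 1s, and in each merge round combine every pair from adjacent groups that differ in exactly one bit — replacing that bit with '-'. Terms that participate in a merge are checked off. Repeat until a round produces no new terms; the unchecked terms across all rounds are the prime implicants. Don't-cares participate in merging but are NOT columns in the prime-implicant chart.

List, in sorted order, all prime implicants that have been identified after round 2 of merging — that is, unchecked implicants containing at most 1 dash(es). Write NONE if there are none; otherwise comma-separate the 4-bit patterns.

011-

size-2^0 implicants → 0010(✓)  0100(✓)  0110(✓)  0111(✓)  1000(✓)  1001(✓)  1010(✓)  1011(✓)  1100(✓)  1110(✓)
size-2^1 implicants → -010(✓)  -100(✓)  -110(✓)  0-10(✓)  01-0(✓)  011-  1-00(✓)  1-10(✓)  10-0(✓)  10-1(✓)  100-(✓)  101-(✓)  11-0(✓)
size-2^2 implicants → --10  -1-0  1--0  10--
Unchecked terms (primes): --10, -1-0, 011-, 1--0, 10--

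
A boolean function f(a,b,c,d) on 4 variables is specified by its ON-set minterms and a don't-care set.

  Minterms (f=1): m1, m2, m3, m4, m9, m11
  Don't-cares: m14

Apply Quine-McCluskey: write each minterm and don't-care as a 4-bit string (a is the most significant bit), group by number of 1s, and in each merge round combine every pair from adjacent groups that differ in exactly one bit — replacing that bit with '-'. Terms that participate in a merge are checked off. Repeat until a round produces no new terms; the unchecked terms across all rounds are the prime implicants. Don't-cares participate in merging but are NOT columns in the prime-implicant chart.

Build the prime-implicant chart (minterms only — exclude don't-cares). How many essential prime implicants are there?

3

Round 0: 0001✓ 0010✓ 0011✓ 0100 1001✓ 1011✓ 1110
Round 1: -001✓ -011✓ 00-1✓ 001- 10-1✓
Round 2: -0-1
PIs = {-0-1, 001-, 0100, 1110}
Coverage chart:
  m1: -0-1 ←essential
  m2: 001- ←essential
  m3: -0-1,001-
  m4: 0100 ←essential
  m9: -0-1 ←essential
  m11: -0-1 ←essential
Essential: -0-1, 001-, 0100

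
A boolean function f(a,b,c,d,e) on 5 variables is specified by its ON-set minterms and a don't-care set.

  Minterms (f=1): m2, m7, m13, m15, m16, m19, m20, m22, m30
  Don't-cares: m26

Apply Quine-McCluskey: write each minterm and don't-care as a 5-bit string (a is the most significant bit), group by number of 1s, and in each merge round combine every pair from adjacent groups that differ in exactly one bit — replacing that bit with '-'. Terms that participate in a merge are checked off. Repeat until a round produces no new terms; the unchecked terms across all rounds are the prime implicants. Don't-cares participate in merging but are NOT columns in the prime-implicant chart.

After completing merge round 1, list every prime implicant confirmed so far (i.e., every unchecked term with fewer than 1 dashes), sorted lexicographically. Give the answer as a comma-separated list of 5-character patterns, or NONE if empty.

00010, 10011

size-2^0 implicants → 00010  00111(✓)  01101(✓)  01111(✓)  10000(✓)  10011  10100(✓)  10110(✓)  11010(✓)  11110(✓)
size-2^1 implicants → 0-111  011-1  1-110  10-00  101-0  11-10
Unchecked terms (primes): 0-111, 00010, 011-1, 1-110, 10-00, 10011, 101-0, 11-10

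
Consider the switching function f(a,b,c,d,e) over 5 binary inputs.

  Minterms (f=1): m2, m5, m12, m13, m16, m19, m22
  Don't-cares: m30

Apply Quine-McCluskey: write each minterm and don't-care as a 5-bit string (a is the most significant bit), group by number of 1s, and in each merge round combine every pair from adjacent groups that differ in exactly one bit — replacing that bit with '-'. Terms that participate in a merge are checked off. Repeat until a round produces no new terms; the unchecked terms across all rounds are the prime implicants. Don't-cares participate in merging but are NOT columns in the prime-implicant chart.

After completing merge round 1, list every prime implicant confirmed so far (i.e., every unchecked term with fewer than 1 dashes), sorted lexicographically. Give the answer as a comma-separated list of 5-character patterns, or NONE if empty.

Round 0: 00010 00101✓ 01100✓ 01101✓ 10000 10011 10110✓ 11110✓
Round 1: 0-101 0110- 1-110
PIs = {0-101, 00010, 0110-, 1-110, 10000, 10011}

00010, 10000, 10011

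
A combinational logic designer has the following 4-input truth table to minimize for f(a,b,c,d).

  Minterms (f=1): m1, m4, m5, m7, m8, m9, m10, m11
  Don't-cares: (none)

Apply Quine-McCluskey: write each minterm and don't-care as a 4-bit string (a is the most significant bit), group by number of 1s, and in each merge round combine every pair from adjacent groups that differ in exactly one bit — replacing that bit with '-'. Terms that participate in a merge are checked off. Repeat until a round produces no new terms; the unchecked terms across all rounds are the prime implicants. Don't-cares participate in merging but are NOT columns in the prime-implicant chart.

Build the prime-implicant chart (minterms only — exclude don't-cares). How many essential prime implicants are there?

size-2^0 implicants → 0001(✓)  0100(✓)  0101(✓)  0111(✓)  1000(✓)  1001(✓)  1010(✓)  1011(✓)
size-2^1 implicants → -001  0-01  01-1  010-  10-0(✓)  10-1(✓)  100-(✓)  101-(✓)
size-2^2 implicants → 10--
Unchecked terms (primes): -001, 0-01, 01-1, 010-, 10--
Minterm coverage:
  m1 ⊆ -001,0-01
  m4 ⊆ 010- [E]
  m5 ⊆ 0-01,01-1,010-
  m7 ⊆ 01-1 [E]
  m8 ⊆ 10-- [E]
  m9 ⊆ -001,10--
  m10 ⊆ 10-- [E]
  m11 ⊆ 10-- [E]
E = {01-1, 010-, 10--}

3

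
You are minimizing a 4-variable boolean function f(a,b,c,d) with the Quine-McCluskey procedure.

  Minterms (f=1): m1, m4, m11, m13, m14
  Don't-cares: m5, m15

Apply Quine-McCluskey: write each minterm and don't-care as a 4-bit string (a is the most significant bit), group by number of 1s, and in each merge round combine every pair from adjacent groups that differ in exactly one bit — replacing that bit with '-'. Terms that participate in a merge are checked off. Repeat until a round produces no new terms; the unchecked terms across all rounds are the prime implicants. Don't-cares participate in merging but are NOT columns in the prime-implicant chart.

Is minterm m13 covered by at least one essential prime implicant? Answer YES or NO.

NO

size-2^0 implicants → 0001(✓)  0100(✓)  0101(✓)  1011(✓)  1101(✓)  1110(✓)  1111(✓)
size-2^1 implicants → -101  0-01  010-  1-11  11-1  111-
Unchecked terms (primes): -101, 0-01, 010-, 1-11, 11-1, 111-
Minterm coverage:
  m1 ⊆ 0-01 [E]
  m4 ⊆ 010- [E]
  m11 ⊆ 1-11 [E]
  m13 ⊆ -101,11-1
  m14 ⊆ 111- [E]
E = {0-01, 010-, 1-11, 111-}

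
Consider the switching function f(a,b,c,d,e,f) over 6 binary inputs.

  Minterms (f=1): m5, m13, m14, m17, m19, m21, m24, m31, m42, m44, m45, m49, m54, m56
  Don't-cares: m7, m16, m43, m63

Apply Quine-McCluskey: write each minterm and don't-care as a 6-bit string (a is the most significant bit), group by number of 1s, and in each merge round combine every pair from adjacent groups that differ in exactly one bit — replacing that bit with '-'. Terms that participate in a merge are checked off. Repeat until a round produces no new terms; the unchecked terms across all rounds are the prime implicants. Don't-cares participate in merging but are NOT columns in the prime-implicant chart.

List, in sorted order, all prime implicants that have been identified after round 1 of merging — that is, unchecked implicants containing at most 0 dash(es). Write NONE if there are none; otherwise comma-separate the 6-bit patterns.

001110, 110110

size-2^0 implicants → 000101(✓)  000111(✓)  001101(✓)  001110  010000(✓)  010001(✓)  010011(✓)  010101(✓)  011000(✓)  011111(✓)  101010(✓)  101011(✓)  101100(✓)  101101(✓)  110001(✓)  110110  111000(✓)  111111(✓)
size-2^1 implicants → -01101  -10001  -11000  -11111  0-0101  00-101  0001-1  01-000  010-01  0100-1  01000-  10101-  10110-
Unchecked terms (primes): -01101, -10001, -11000, -11111, 0-0101, 00-101, 0001-1, 001110, 01-000, 010-01, 0100-1, 01000-, 10101-, 10110-, 110110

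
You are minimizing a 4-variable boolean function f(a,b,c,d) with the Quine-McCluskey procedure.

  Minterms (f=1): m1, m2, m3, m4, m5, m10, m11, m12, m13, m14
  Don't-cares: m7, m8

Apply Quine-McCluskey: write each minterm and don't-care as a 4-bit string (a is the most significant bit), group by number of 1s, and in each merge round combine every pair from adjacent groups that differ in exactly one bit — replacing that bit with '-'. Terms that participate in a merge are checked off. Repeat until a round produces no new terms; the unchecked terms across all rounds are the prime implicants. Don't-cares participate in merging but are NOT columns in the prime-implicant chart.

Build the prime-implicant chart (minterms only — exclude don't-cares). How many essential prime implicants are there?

4

Round 0: 0001✓ 0010✓ 0011✓ 0100✓ 0101✓ 0111✓ 1000✓ 1010✓ 1011✓ 1100✓ 1101✓ 1110✓
Round 1: -010✓ -011✓ -100✓ -101✓ 0-01✓ 0-11✓ 00-1✓ 001-✓ 01-1✓ 010-✓ 1-00✓ 1-10✓ 10-0✓ 101-✓ 11-0✓ 110-✓
Round 2: -01- -10- 0--1 1--0
PIs = {-01-, -10-, 0--1, 1--0}
Coverage chart:
  m1: 0--1 ←essential
  m2: -01- ←essential
  m3: -01-,0--1
  m4: -10- ←essential
  m5: -10-,0--1
  m10: -01-,1--0
  m11: -01- ←essential
  m12: -10-,1--0
  m13: -10- ←essential
  m14: 1--0 ←essential
Essential: -01-, -10-, 0--1, 1--0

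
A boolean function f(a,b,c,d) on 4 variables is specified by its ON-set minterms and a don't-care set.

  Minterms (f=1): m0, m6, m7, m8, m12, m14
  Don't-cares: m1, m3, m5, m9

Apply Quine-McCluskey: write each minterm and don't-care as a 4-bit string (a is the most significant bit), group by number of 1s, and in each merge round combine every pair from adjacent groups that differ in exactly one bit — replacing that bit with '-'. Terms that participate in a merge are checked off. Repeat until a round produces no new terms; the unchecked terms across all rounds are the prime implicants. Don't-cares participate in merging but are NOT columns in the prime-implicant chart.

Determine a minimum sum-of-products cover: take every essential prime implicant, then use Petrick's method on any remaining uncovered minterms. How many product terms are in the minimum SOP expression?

3

[col 0] 0000*, 0001*, 0011*, 0101*, 0110*, 0111*, 1000*, 1001*, 1100*, 1110*
[col 1] -000*, -001*, -110, 0-01*, 0-11*, 00-1*, 000-*, 01-1*, 011-, 1-00, 100-*, 11-0
[col 2] -00-, 0--1
Prime implicants: -00-, -110, 0--1, 011-, 1-00, 11-0
PI chart (minterm → PIs covering it):
  0 | -00-  (sole → essential)
  6 | -110,011-
  7 | 0--1,011-
  8 | -00-,1-00
  12 | 1-00,11-0
  14 | -110,11-0
Essential prime implicants: -00-
Petrick residual → 011-, 11-0
Minimum SOP uses 3 PIs: b'c' + a'bc + abd'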